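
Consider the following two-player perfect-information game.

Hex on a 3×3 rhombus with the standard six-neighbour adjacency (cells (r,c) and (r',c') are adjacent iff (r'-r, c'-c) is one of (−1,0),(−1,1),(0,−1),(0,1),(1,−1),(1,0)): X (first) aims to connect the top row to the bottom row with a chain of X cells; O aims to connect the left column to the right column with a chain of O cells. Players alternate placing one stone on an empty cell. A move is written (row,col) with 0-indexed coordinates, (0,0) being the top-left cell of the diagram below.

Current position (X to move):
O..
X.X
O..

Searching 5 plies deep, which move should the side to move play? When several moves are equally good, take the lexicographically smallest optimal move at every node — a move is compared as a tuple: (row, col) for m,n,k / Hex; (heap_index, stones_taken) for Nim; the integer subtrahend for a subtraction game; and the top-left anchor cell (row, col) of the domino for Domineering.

X's best at [O../X.X/O..]: (0,1)

ply 1, X at O../X.X/O.. | (0,1)=+1→OX./X.X/O..*; (0,2)=+1→O.X/X.X/O..; (1,1)=+1→O../XXX/O..; (2,1)=-1→O../X.X/OX.; (2,2)=-1→O../X.X/O.X
ply 2, O at OX./X.X/O.. | (0,2)=-1→OXO/X.X/O..*; (1,1)=-1→OX./XOX/O..; (2,1)=-1→OX./X.X/OO.; (2,2)=-1→OX./X.X/O.O
ply 3, X at OXO/X.X/O.. | (1,1)=+1→OXO/XXX/O..*; (2,1)=-1→OXO/X.X/OX.; (2,2)=-1→OXO/X.X/O.X
ply 4, O at OXO/XXX/O.. | (2,1)=-1→OXO/XXX/OO.*; (2,2)=-1→OXO/XXX/O.O
ply 5, X at OXO/XXX/OO. | (2,2)=+1→OXO/XXX/OOX*
ply 6: OXO/XXX/OOX is terminal -1 (O); from O../X.X/O.. depth 5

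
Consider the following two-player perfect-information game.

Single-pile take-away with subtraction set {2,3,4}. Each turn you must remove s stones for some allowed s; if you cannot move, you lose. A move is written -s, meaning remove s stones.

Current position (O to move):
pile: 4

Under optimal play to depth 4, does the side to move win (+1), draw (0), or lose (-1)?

value(4, O) = +1

[4] O move#1: -2:-1/2, -3:+1/1*, -4:+1/0
[1] end (terminal -1, X#2); searched 4 to 4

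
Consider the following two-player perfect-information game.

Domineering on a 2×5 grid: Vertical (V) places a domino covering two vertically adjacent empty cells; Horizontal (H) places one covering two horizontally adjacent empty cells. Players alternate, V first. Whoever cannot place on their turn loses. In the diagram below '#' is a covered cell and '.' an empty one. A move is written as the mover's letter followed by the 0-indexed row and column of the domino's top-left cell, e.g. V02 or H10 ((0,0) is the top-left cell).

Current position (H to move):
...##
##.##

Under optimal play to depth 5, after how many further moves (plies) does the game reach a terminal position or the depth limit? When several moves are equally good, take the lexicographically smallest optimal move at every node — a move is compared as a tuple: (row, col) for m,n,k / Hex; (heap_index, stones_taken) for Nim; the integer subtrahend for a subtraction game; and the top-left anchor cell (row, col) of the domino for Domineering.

ply 1, H at ...##/##.## | H00=-1→##.##/##.##; H01=+1→.####/##.##*
ply 2: .####/##.## is terminal -1 (V); from ...##/##.## depth 5

PV length from [...##/##.##]: 1 ply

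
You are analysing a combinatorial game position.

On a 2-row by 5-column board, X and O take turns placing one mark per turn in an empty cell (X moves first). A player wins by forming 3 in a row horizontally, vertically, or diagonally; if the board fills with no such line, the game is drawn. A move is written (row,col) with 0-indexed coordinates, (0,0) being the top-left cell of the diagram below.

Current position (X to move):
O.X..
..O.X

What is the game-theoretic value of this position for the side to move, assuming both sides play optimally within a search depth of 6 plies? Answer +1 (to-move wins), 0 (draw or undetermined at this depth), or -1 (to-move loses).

ply 1, X at O.X../..O.X | (0,1)=+0→OXX../..O.X; (0,3)=+1→O.XX./..O.X*; (0,4)=+0→O.X.X/..O.X; (1,0)=+0→O.X../X.O.X; (1,1)=+0→O.X../.XO.X; (1,3)=+0→O.X../..OXX
ply 2, O at O.XX./..O.X | (0,1)=-1→OOXX./..O.X*; (0,4)=-1→O.XXO/..O.X; (1,0)=-1→O.XX./O.O.X; (1,1)=-1→O.XX./.OO.X; (1,3)=-1→O.XX./..OOX
ply 3, X at OOXX./..O.X | (0,4)=+1→OOXXX/..O.X*; (1,0)=+0→OOXX./X.O.X; (1,1)=+0→OOXX./.XO.X; (1,3)=+0→OOXX./..OXX
ply 4: OOXXX/..O.X is terminal -1 (O); from O.X../..O.X depth 6

value(O.X../..O.X, X) = +1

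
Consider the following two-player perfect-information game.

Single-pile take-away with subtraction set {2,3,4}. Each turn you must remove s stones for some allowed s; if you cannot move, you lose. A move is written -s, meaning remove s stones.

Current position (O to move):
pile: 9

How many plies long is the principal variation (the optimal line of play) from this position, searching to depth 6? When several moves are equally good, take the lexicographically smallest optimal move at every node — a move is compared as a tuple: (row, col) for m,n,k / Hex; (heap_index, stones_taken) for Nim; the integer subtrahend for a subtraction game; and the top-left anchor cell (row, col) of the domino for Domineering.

PV length from [9]: 3 plies

p1 O@[9]: -2[7]+1* -3[6]+1 -4[5]-1
p2 X@[7]: -2[5]-1* -3[4]-1 -4[3]-1
p3 O@[5]: -2[3]-1 -3[2]-1 -4[1]+1*
p4 X@[1] terminal -1; root [9] d6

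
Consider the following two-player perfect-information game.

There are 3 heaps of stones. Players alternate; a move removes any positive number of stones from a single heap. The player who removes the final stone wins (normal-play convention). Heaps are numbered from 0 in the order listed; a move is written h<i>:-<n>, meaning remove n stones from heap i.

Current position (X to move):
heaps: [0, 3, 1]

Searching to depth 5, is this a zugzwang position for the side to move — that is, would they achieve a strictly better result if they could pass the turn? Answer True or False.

[(0,3,1)] X move#1: h1:-1:-1/(0,2,1), h1:-2:+1/(0,1,1)*, h1:-3:-1/(0,0,1), h2:-1:-1/(0,3,0)
[(0,1,1)] O move#2: h1:-1:-1/(0,0,1)*, h2:-1:-1/(0,1,0)
[(0,0,1)] X move#3: h2:-1:+1/(0,0,0)*
[(0,0,0)] end (terminal -1, O#4); searched (0,3,1) to 5
pass branch (O moves first from the same position):
  | [(0,3,1)] O move#1: h1:-1:-1/(0,2,1), h1:-2:+1/(0,1,1)*, h1:-3:-1/(0,0,1), h2:-1:-1/(0,3,0)
  | [(0,1,1)] X move#2: h1:-1:-1/(0,0,1)*, h2:-1:-1/(0,1,0)
  | [(0,0,1)] O move#3: h2:-1:+1/(0,0,0)*
  | [(0,0,0)] end (terminal -1, X#4); searched (0,3,1) to 5
X moving scores +1; X passing scores -1

zugzwang((0,3,1), X) = False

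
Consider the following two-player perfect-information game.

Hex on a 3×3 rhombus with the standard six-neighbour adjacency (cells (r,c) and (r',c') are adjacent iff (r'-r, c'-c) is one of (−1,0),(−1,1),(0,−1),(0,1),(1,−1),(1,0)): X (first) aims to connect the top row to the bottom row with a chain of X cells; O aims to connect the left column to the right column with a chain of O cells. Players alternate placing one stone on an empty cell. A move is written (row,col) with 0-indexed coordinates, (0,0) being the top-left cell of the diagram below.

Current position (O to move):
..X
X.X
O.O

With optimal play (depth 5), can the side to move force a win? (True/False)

O winning at [..X/X.X/O.O]: True

[..X/X.X/O.O] O move#1: (0,0):-1/O.X/X.X/O.O, (0,1):-1/.OX/X.X/O.O, (1,1):-1/..X/XOX/O.O, (2,1):+1/..X/X.X/OOO*
[..X/X.X/OOO] end (terminal -1, X#2); searched ..X/X.X/O.O to 5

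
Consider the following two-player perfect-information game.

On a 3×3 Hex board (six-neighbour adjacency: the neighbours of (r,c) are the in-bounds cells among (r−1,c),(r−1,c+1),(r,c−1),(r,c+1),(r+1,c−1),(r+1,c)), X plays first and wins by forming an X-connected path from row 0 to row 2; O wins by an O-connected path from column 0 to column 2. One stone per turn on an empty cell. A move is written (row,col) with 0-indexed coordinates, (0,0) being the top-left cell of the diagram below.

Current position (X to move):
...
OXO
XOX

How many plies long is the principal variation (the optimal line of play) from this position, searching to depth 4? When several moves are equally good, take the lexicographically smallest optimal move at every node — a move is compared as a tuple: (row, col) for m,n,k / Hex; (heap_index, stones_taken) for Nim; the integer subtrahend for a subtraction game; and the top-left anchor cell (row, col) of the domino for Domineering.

PV length from [.../OXO/XOX]: 3 plies

ply 1, X at .../OXO/XOX | (0,0)=+1→X../OXO/XOX*; (0,1)=+1→.X./OXO/XOX; (0,2)=+1→..X/OXO/XOX
ply 2, O at X../OXO/XOX | (0,1)=-1→XO./OXO/XOX*; (0,2)=-1→X.O/OXO/XOX
ply 3, X at XO./OXO/XOX | (0,2)=+1→XOX/OXO/XOX*
ply 4: XOX/OXO/XOX is terminal -1 (O); from .../OXO/XOX depth 4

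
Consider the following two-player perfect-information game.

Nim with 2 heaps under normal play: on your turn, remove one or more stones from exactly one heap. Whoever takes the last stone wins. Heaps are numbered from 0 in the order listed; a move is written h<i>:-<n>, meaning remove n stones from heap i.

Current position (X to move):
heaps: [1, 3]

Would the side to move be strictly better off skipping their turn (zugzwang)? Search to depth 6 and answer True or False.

zugzwang((1,3), X) = False

ply 1, X at (1,3) | h0:-1=-1→(0,3); h1:-1=-1→(1,2); h1:-2=+1→(1,1)*; h1:-3=-1→(1,0)
ply 2, O at (1,1) | h0:-1=-1→(0,1)*; h1:-1=-1→(1,0)
ply 3, X at (0,1) | h1:-1=+1→(0,0)*
ply 4: (0,0) is terminal -1 (O); from (1,3) depth 6
pass branch (O moves first from the same position):
  | ply 1, O at (1,3) | h0:-1=-1→(0,3); h1:-1=-1→(1,2); h1:-2=+1→(1,1)*; h1:-3=-1→(1,0)
  | ply 2, X at (1,1) | h0:-1=-1→(0,1)*; h1:-1=-1→(1,0)
  | ply 3, O at (0,1) | h1:-1=+1→(0,0)*
  | ply 4: (0,0) is terminal -1 (X); from (1,3) depth 6
X moving scores +1; X passing scores -1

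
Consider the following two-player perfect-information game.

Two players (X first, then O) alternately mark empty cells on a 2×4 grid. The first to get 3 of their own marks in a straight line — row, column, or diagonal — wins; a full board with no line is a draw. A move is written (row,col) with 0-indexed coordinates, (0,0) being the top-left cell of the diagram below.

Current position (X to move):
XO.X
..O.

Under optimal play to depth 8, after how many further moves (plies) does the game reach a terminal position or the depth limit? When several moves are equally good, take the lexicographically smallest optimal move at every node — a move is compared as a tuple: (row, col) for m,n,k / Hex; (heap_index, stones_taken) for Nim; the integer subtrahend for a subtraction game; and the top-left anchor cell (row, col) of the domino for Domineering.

[XO.X/..O.] X move#1: (0,2):-1/XOXX/..O., (1,0):+0/XO.X/X.O.*, (1,1):+0/XO.X/.XO., (1,3):+0/XO.X/..OX
[XO.X/X.O.] O move#2: (0,2):+0/XOOX/X.O.*, (1,1):+0/XO.X/XOO., (1,3):+0/XO.X/X.OO
[XOOX/X.O.] X move#3: (1,1):+0/XOOX/XXO.*, (1,3):+0/XOOX/X.OX
[XOOX/XXO.] O move#4: (1,3):+0/XOOX/XXOO*
[XOOX/XXOO] end (terminal +0, X#5); searched XO.X/..O. to 8

PV length from [XO.X/..O.]: 4 plies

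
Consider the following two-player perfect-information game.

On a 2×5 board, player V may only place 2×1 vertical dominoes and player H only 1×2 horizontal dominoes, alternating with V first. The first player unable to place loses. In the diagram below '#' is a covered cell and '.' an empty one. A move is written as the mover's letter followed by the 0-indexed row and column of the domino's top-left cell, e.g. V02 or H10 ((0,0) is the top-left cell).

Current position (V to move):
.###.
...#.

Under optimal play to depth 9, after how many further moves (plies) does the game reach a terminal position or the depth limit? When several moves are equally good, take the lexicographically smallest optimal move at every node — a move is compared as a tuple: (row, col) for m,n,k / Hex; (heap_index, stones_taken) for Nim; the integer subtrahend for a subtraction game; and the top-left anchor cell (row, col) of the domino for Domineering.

p1 V@[.###./...#.]: V00[####./#..#.]+1* V04[.####/...##]-1
p2 H@[####./#..#.]: H11[####./####.]-1*
p3 V@[####./####.]: V04[#####/#####]+1*
p4 H@[#####/#####] terminal -1; root [.###./...#.] d9

PV length from [.###./...#.]: 3 plies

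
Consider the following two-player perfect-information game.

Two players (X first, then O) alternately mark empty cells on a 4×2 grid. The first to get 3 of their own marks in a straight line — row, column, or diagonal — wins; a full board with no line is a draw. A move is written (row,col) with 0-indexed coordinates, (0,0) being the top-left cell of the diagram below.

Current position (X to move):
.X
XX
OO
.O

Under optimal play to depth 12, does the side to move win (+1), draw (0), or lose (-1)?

value(.X/XX/OO/.O, X) = 0

p1 X@[.X/XX/OO/.O]: (0,0)[XX/XX/OO/.O]+0* (3,0)[.X/XX/OO/XO]+0
p2 O@[XX/XX/OO/.O]: (3,0)[XX/XX/OO/OO]+0*
p3 X@[XX/XX/OO/OO] terminal +0; root [.X/XX/OO/.O] d12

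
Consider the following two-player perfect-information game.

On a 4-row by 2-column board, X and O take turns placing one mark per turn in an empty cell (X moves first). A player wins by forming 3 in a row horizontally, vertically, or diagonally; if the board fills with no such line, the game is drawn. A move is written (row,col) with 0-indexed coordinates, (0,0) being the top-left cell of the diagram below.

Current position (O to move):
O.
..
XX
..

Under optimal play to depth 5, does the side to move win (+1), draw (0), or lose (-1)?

[O./../XX/..] O move#1: (0,1):+0/OO/../XX/..*, (1,0):-1/O./O./XX/.., (1,1):+0/O./.O/XX/.., (3,0):-1/O./../XX/O., (3,1):+0/O./../XX/.O
[OO/../XX/..] X move#2: (1,0):+0/OO/X./XX/..*, (1,1):+0/OO/.X/XX/.., (3,0):+0/OO/../XX/X., (3,1):+0/OO/../XX/.X
[OO/X./XX/..] O move#3: (1,1):-1/OO/XO/XX/.., (3,0):+0/OO/X./XX/O.*, (3,1):-1/OO/X./XX/.O
[OO/X./XX/O.] X move#4: (1,1):+0/OO/XX/XX/O.*, (3,1):+0/OO/X./XX/OX
[OO/XX/XX/O.] O move#5: (3,1):+0/OO/XX/XX/OO*
[OO/XX/XX/OO] end (terminal +0, X#6); searched O./../XX/.. to 5

value(O./../XX/.., O) = 0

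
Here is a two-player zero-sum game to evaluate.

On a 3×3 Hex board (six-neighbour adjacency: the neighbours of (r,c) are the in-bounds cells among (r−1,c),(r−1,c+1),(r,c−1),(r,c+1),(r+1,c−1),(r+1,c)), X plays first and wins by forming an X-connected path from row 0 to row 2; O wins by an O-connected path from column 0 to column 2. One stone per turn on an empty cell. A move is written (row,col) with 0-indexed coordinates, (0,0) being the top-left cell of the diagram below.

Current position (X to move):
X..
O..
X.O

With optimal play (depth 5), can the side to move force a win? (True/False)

ply 1, X at X../O../X.O | (0,1)=-1→XX./O../X.O; (0,2)=-1→X.X/O../X.O; (1,1)=+1→X../OX./X.O*; (1,2)=-1→X../O.X/X.O; (2,1)=-1→X../O../XXO
ply 2, O at X../OX./X.O | (0,1)=-1→XO./OX./X.O*; (0,2)=-1→X.O/OX./X.O; (1,2)=-1→X../OXO/X.O; (2,1)=-1→X../OX./XOO
ply 3, X at XO./OX./X.O | (0,2)=+1→XOX/OX./X.O*; (1,2)=-1→XO./OXX/X.O; (2,1)=-1→XO./OX./XXO
ply 4: XOX/OX./X.O is terminal -1 (O); from X../O../X.O depth 5

X winning at [X../O../X.O]: True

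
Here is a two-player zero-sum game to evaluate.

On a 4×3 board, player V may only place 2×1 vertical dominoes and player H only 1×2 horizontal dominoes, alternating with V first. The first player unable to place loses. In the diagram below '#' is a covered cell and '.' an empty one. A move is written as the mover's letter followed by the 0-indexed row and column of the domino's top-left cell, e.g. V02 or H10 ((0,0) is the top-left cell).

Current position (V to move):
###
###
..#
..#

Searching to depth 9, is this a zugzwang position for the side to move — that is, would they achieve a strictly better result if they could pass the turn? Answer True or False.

zugzwang(###/###/..#/..#, V) = False

ply 1, V at ###/###/..#/..# | V20=+1→###/###/#.#/#.#*; V21=+1→###/###/.##/.##
ply 2: ###/###/#.#/#.# is terminal -1 (H); from ###/###/..#/..# depth 9
if V skipped the turn, H would face:
~ ply 1, H at ###/###/..#/..# | H20=+1→###/###/###/..#*; H30=+1→###/###/..#/###
~ ply 2: ###/###/###/..# is terminal -1 (V); from ###/###/..#/..# depth 9
compare (V): move=+1 vs pass=-1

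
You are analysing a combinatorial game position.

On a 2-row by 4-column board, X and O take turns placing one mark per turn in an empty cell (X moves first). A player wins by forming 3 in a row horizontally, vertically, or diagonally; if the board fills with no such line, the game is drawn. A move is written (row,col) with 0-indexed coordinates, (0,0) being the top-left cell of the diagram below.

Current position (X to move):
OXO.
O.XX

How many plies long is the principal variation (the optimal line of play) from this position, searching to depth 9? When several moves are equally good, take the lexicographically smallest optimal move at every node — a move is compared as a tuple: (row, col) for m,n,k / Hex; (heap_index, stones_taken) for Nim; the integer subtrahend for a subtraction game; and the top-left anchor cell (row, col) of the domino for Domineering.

[OXO./O.XX] X move#1: (0,3):+0/OXOX/O.XX, (1,1):+1/OXO./OXXX*
[OXO./OXXX] end (terminal -1, O#2); searched OXO./O.XX to 9

PV length from [OXO./O.XX]: 1 ply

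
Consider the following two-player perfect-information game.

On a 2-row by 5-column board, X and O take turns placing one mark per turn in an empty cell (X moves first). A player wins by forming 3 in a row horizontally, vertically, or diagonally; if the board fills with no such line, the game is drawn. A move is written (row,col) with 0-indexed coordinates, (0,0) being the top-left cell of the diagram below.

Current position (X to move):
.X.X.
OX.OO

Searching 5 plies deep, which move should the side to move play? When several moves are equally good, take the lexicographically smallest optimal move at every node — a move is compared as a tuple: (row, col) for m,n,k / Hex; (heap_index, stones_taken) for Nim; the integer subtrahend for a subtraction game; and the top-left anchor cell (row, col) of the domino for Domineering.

X's best at [.X.X./OX.OO]: (0,2)

p1 X@[.X.X./OX.OO]: (0,0)[XX.X./OX.OO]-1 (0,2)[.XXX./OX.OO]+1* (0,4)[.X.XX/OX.OO]-1 (1,2)[.X.X./OXXOO]+0
p2 O@[.XXX./OX.OO] terminal -1; root [.X.X./OX.OO] d5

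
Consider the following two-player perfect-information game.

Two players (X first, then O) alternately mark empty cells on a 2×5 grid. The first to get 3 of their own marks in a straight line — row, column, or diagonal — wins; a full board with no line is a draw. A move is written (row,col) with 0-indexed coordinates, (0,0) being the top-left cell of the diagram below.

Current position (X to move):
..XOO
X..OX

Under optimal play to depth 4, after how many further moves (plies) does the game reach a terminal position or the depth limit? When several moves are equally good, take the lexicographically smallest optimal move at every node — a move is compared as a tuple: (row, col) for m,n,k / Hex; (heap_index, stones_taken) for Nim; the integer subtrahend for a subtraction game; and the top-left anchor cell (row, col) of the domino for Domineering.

PV length from [..XOO/X..OX]: 4 plies

ply 1, X at ..XOO/X..OX | (0,0)=+0→X.XOO/X..OX*; (0,1)=+0→.XXOO/X..OX; (1,1)=+0→..XOO/XX.OX; (1,2)=+0→..XOO/X.XOX
ply 2, O at X.XOO/X..OX | (0,1)=+0→XOXOO/X..OX*; (1,1)=-1→X.XOO/XO.OX; (1,2)=-1→X.XOO/X.OOX
ply 3, X at XOXOO/X..OX | (1,1)=+0→XOXOO/XX.OX*; (1,2)=+0→XOXOO/X.XOX
ply 4, O at XOXOO/XX.OX | (1,2)=+0→XOXOO/XXOOX*
ply 5: XOXOO/XXOOX is terminal +0 (X); from ..XOO/X..OX depth 4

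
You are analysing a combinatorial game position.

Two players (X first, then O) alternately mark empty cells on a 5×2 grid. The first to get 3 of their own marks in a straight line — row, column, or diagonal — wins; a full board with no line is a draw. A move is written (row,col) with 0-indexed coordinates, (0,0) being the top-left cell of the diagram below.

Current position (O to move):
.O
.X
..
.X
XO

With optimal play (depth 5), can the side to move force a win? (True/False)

p1 O@[.O/.X/../.X/XO]: (0,0)[OO/.X/../.X/XO]-1 (1,0)[.O/OX/../.X/XO]-1 (2,0)[.O/.X/O./.X/XO]-1 (2,1)[.O/.X/.O/.X/XO]+0* (3,0)[.O/.X/../OX/XO]-1
p2 X@[.O/.X/.O/.X/XO]: (0,0)[XO/.X/.O/.X/XO]+0* (1,0)[.O/XX/.O/.X/XO]+0 (2,0)[.O/.X/XO/.X/XO]+0 (3,0)[.O/.X/.O/XX/XO]+0
p3 O@[XO/.X/.O/.X/XO]: (1,0)[XO/OX/.O/.X/XO]+0* (2,0)[XO/.X/OO/.X/XO]+0 (3,0)[XO/.X/.O/OX/XO]+0
p4 X@[XO/OX/.O/.X/XO]: (2,0)[XO/OX/XO/.X/XO]+0* (3,0)[XO/OX/.O/XX/XO]+0
p5 O@[XO/OX/XO/.X/XO]: (3,0)[XO/OX/XO/OX/XO]+0*
p6 X@[XO/OX/XO/OX/XO] terminal +0; root [.O/.X/../.X/XO] d5

O winning at [.O/.X/../.X/XO]: False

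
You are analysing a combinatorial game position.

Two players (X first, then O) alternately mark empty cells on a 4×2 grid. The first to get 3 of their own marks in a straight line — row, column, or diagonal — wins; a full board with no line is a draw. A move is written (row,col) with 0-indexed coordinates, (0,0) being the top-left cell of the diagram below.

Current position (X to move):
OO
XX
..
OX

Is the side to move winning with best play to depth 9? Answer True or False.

X winning at [OO/XX/../OX]: True

p1 X@[OO/XX/../OX]: (2,0)[OO/XX/X./OX]+0 (2,1)[OO/XX/.X/OX]+1*
p2 O@[OO/XX/.X/OX] terminal -1; root [OO/XX/../OX] d9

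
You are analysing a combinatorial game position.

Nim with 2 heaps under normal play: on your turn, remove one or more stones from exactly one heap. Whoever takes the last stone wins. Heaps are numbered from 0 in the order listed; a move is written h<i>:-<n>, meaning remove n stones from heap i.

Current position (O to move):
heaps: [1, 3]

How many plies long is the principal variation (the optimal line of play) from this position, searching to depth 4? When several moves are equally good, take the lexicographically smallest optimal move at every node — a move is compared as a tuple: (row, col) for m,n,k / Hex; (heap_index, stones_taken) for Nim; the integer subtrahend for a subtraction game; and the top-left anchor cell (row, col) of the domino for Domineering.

p1 O@[(1,3)]: h0:-1[(0,3)]-1 h1:-1[(1,2)]-1 h1:-2[(1,1)]+1* h1:-3[(1,0)]-1
p2 X@[(1,1)]: h0:-1[(0,1)]-1* h1:-1[(1,0)]-1
p3 O@[(0,1)]: h1:-1[(0,0)]+1*
p4 X@[(0,0)] terminal -1; root [(1,3)] d4

PV length from [(1,3)]: 3 plies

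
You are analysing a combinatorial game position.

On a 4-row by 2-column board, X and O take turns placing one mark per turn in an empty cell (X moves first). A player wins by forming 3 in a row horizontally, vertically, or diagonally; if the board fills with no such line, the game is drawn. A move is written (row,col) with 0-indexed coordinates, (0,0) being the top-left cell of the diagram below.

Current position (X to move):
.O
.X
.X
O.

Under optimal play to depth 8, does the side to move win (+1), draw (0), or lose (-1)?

p1 X@[.O/.X/.X/O.]: (0,0)[XO/.X/.X/O.]+0 (1,0)[.O/XX/.X/O.]+0 (2,0)[.O/.X/XX/O.]+0 (3,1)[.O/.X/.X/OX]+1*
p2 O@[.O/.X/.X/OX] terminal -1; root [.O/.X/.X/O.] d8

value(.O/.X/.X/O., X) = +1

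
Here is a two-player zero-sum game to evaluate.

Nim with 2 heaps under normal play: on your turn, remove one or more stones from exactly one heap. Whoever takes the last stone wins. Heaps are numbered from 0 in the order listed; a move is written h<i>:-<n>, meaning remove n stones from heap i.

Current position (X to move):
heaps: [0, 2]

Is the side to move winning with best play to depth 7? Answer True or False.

p1 X@[(0,2)]: h1:-1[(0,1)]-1 h1:-2[(0,0)]+1*
p2 O@[(0,0)] terminal -1; root [(0,2)] d7

X winning at [(0,2)]: True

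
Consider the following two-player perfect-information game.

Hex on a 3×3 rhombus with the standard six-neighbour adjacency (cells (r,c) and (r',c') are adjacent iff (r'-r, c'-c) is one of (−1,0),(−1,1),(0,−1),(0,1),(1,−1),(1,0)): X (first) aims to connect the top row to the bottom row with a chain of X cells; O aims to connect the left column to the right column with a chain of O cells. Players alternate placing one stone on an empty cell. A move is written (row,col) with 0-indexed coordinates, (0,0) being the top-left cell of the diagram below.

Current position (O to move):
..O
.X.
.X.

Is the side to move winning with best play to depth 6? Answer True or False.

ply 1, O at ..O/.X./.X. | (0,0)=-1→O.O/.X./.X.; (0,1)=+1→.OO/.X./.X.*; (1,0)=-1→..O/OX./.X.; (1,2)=-1→..O/.XO/.X.; (2,0)=-1→..O/.X./OX.; (2,2)=-1→..O/.X./.XO
ply 2, X at .OO/.X./.X. | (0,0)=-1→XOO/.X./.X.*; (1,0)=-1→.OO/XX./.X.; (1,2)=-1→.OO/.XX/.X.; (2,0)=-1→.OO/.X./XX.; (2,2)=-1→.OO/.X./.XX
ply 3, O at XOO/.X./.X. | (1,0)=+1→XOO/OX./.X.*; (1,2)=-1→XOO/.XO/.X.; (2,0)=-1→XOO/.X./OX.; (2,2)=-1→XOO/.X./.XO
ply 4: XOO/OX./.X. is terminal -1 (X); from ..O/.X./.X. depth 6

O winning at [..O/.X./.X.]: True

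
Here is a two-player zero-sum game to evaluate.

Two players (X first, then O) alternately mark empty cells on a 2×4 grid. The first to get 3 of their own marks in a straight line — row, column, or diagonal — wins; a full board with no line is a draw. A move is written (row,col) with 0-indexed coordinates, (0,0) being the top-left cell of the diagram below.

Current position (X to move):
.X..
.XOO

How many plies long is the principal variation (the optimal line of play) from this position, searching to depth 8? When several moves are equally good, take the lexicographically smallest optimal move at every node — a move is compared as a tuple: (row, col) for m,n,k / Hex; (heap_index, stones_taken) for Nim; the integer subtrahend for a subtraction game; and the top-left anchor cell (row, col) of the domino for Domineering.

PV length from [.X../.XOO]: 3 plies

p1 X@[.X../.XOO]: (0,0)[XX../.XOO]+0 (0,2)[.XX./.XOO]+1* (0,3)[.X.X/.XOO]+0 (1,0)[.X../XXOO]+0
p2 O@[.XX./.XOO]: (0,0)[OXX./.XOO]-1* (0,3)[.XXO/.XOO]-1 (1,0)[.XX./OXOO]-1
p3 X@[OXX./.XOO]: (0,3)[OXXX/.XOO]+1* (1,0)[OXX./XXOO]+0
p4 O@[OXXX/.XOO] terminal -1; root [.X../.XOO] d8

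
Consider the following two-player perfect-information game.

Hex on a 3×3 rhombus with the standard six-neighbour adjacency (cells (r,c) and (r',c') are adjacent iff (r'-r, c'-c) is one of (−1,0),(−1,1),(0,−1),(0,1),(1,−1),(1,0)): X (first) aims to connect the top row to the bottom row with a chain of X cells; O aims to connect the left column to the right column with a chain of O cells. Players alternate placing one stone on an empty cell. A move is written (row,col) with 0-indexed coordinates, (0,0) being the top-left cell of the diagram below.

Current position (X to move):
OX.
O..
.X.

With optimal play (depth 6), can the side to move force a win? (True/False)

ply 1, X at OX./O../.X. | (0,2)=+1→OXX/O../.X.*; (1,1)=+1→OX./OX./.X.; (1,2)=+1→OX./O.X/.X.; (2,0)=-1→OX./O../XX.; (2,2)=-1→OX./O../.XX
ply 2, O at OXX/O../.X. | (1,1)=-1→OXX/OO./.X.*; (1,2)=-1→OXX/O.O/.X.; (2,0)=-1→OXX/O../OX.; (2,2)=-1→OXX/O../.XO
ply 3, X at OXX/OO./.X. | (1,2)=+1→OXX/OOX/.X.*; (2,0)=-1→OXX/OO./XX.; (2,2)=-1→OXX/OO./.XX
ply 4: OXX/OOX/.X. is terminal -1 (O); from OX./O../.X. depth 6

X winning at [OX./O../.X.]: True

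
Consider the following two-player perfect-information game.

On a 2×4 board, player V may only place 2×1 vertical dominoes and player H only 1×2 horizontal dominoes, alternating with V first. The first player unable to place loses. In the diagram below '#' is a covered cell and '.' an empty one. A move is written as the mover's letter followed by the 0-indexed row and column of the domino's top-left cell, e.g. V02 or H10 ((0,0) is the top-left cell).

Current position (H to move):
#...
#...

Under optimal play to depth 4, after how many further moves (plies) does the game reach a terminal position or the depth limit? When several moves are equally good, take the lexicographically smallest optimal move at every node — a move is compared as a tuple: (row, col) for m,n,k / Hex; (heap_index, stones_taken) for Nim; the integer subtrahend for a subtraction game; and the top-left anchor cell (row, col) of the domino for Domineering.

ply 1, H at #.../#... | H01=+1→###./#...*; H02=+1→#.##/#...; H11=+1→#.../###.; H12=+1→#.../#.##
ply 2, V at ###./#... | V03=-1→####/#..#*
ply 3, H at ####/#..# | H11=+1→####/####*
ply 4: ####/#### is terminal -1 (V); from #.../#... depth 4

PV length from [#.../#...]: 3 plies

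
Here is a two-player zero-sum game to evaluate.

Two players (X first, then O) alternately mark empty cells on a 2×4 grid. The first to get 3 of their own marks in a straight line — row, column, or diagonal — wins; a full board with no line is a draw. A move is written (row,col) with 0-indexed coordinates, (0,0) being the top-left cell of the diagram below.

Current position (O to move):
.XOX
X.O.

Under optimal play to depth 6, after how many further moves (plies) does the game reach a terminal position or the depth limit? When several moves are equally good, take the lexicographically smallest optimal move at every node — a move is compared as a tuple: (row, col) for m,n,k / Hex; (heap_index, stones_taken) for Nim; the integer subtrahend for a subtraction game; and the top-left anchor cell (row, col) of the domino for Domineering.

p1 O@[.XOX/X.O.]: (0,0)[OXOX/X.O.]+0* (1,1)[.XOX/XOO.]+0 (1,3)[.XOX/X.OO]+0
p2 X@[OXOX/X.O.]: (1,1)[OXOX/XXO.]+0* (1,3)[OXOX/X.OX]+0
p3 O@[OXOX/XXO.]: (1,3)[OXOX/XXOO]+0*
p4 X@[OXOX/XXOO] terminal +0; root [.XOX/X.O.] d6

PV length from [.XOX/X.O.]: 3 plies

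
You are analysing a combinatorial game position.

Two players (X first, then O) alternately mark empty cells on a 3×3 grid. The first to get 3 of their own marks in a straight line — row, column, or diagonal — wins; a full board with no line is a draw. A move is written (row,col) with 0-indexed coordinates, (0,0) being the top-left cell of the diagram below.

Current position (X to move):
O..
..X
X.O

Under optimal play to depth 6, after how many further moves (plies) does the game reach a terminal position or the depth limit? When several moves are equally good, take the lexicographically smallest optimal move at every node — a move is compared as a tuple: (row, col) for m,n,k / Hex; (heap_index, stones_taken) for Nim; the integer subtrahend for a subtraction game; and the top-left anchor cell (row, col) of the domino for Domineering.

PV length from [O../..X/X.O]: 3 plies

p1 X@[O../..X/X.O]: (0,1)[OX./..X/X.O]-1 (0,2)[O.X/..X/X.O]-1 (1,0)[O../X.X/X.O]-1 (1,1)[O../.XX/X.O]+1* (2,1)[O../..X/XXO]-1
p2 O@[O../.XX/X.O]: (0,1)[OO./.XX/X.O]-1* (0,2)[O.O/.XX/X.O]-1 (1,0)[O../OXX/X.O]-1 (2,1)[O../.XX/XOO]-1
p3 X@[OO./.XX/X.O]: (0,2)[OOX/.XX/X.O]+1* (1,0)[OO./XXX/X.O]+1 (2,1)[OO./.XX/XXO]-1
p4 O@[OOX/.XX/X.O] terminal -1; root [O../..X/X.O] d6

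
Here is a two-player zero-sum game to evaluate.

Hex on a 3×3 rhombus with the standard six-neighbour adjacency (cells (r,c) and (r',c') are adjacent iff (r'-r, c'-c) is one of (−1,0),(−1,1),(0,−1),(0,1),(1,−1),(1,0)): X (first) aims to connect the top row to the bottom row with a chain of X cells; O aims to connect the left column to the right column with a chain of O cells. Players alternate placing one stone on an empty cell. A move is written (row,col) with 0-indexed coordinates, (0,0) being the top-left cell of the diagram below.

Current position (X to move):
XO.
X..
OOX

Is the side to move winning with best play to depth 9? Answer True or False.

X winning at [XO./X../OOX]: True

p1 X@[XO./X../OOX]: (0,2)[XOX/X../OOX]-1 (1,1)[XO./XX./OOX]-1 (1,2)[XO./X.X/OOX]+1*
p2 O@[XO./X.X/OOX]: (0,2)[XOO/X.X/OOX]-1* (1,1)[XO./XOX/OOX]-1
p3 X@[XOO/X.X/OOX]: (1,1)[XOO/XXX/OOX]+1*
p4 O@[XOO/XXX/OOX] terminal -1; root [XO./X../OOX] d9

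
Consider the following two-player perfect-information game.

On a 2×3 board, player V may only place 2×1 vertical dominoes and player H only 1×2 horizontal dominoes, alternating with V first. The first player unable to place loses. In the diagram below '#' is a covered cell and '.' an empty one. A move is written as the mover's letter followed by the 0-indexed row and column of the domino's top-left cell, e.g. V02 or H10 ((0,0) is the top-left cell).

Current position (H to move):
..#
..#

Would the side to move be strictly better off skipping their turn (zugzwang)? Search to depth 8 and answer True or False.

[..#/..#] H move#1: H00:+1/###/..#*, H10:+1/..#/###
[###/..#] end (terminal -1, V#2); searched ..#/..# to 8
if H skipped the turn, V would face:
~ [..#/..#] V move#1: V00:+1/#.#/#.#*, V01:+1/.##/.##
~ [#.#/#.#] end (terminal -1, H#2); searched ..#/..# to 8
compare (H): move=+1 vs pass=-1

zugzwang(..#/..#, H) = False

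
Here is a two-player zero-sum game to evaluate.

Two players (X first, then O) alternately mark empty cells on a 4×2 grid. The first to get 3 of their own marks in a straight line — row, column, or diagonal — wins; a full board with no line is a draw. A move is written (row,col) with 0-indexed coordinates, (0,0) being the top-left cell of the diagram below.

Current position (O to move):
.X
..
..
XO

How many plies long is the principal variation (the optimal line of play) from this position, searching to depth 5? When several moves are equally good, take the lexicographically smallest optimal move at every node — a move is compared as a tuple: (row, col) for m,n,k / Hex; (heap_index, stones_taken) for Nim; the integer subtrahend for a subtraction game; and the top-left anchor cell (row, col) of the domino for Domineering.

PV length from [.X/../../XO]: 5 plies

p1 O@[.X/../../XO]: (0,0)[OX/../../XO]+0* (1,0)[.X/O./../XO]+0 (1,1)[.X/.O/../XO]+0 (2,0)[.X/../O./XO]+0 (2,1)[.X/../.O/XO]+0
p2 X@[OX/../../XO]: (1,0)[OX/X./../XO]+0* (1,1)[OX/.X/../XO]+0 (2,0)[OX/../X./XO]+0 (2,1)[OX/../.X/XO]+0
p3 O@[OX/X./../XO]: (1,1)[OX/XO/../XO]-1 (2,0)[OX/X./O./XO]+0* (2,1)[OX/X./.O/XO]-1
p4 X@[OX/X./O./XO]: (1,1)[OX/XX/O./XO]+0* (2,1)[OX/X./OX/XO]+0
p5 O@[OX/XX/O./XO]: (2,1)[OX/XX/OO/XO]+0*
p6 X@[OX/XX/OO/XO] terminal +0; root [.X/../../XO] d5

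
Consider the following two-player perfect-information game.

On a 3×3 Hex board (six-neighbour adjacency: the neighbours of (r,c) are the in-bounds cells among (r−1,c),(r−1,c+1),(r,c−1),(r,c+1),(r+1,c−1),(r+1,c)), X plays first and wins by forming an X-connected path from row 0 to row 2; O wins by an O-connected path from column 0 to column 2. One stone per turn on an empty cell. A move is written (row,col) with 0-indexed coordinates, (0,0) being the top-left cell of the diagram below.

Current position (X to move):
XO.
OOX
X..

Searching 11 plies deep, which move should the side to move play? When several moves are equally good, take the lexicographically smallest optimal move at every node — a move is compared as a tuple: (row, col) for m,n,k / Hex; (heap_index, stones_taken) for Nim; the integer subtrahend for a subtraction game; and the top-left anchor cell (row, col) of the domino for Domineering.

[XO./OOX/X..] X move#1: (0,2):+1/XOX/OOX/X..*, (2,1):-1/XO./OOX/XX., (2,2):-1/XO./OOX/X.X
[XOX/OOX/X..] O move#2: (2,1):-1/XOX/OOX/XO.*, (2,2):-1/XOX/OOX/X.O
[XOX/OOX/XO.] X move#3: (2,2):+1/XOX/OOX/XOX*
[XOX/OOX/XOX] end (terminal -1, O#4); searched XO./OOX/X.. to 11

X's best at [XO./OOX/X..]: (0,2)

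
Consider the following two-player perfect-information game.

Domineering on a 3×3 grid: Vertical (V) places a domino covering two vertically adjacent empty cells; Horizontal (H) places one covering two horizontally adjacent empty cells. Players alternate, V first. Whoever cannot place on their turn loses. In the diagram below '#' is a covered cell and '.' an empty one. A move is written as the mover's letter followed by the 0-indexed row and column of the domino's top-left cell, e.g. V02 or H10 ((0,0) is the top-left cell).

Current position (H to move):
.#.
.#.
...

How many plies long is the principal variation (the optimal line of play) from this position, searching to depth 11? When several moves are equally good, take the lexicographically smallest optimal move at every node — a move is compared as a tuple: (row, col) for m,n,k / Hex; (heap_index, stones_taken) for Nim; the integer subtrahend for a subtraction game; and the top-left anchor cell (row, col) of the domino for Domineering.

PV length from [.#./.#./...]: 2 plies

ply 1, H at .#./.#./... | H20=-1→.#./.#./##.*; H21=-1→.#./.#./.##
ply 2, V at .#./.#./##. | V00=+1→##./##./##.*; V02=+1→.##/.##/##.; V12=+1→.#./.##/###
ply 3: ##./##./##. is terminal -1 (H); from .#./.#./... depth 11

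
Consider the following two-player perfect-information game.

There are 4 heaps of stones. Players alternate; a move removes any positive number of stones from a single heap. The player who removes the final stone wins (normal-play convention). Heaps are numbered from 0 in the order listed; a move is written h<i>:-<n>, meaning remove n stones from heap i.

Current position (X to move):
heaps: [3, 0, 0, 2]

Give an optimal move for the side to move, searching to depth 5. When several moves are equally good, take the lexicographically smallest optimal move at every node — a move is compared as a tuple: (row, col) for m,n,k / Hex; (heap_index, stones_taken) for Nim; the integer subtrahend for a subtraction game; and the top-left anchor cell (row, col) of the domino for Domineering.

X's best at [(3,0,0,2)]: h0:-1

ply 1, X at (3,0,0,2) | h0:-1=+1→(2,0,0,2)*; h0:-2=-1→(1,0,0,2); h0:-3=-1→(0,0,0,2); h3:-1=-1→(3,0,0,1); h3:-2=-1→(3,0,0,0)
ply 2, O at (2,0,0,2) | h0:-1=-1→(1,0,0,2)*; h0:-2=-1→(0,0,0,2); h3:-1=-1→(2,0,0,1); h3:-2=-1→(2,0,0,0)
ply 3, X at (1,0,0,2) | h0:-1=-1→(0,0,0,2); h3:-1=+1→(1,0,0,1)*; h3:-2=-1→(1,0,0,0)
ply 4, O at (1,0,0,1) | h0:-1=-1→(0,0,0,1)*; h3:-1=-1→(1,0,0,0)
ply 5, X at (0,0,0,1) | h3:-1=+1→(0,0,0,0)*
ply 6: (0,0,0,0) is terminal -1 (O); from (3,0,0,2) depth 5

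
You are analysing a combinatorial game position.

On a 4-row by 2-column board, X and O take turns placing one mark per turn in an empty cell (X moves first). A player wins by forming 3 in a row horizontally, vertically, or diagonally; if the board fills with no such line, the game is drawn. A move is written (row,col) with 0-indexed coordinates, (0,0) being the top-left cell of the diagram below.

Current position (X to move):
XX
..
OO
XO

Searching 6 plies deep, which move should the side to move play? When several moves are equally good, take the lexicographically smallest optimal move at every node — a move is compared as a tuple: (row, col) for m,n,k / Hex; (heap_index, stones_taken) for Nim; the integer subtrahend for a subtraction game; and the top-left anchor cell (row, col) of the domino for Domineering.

X's best at [XX/../OO/XO]: (1,1)

ply 1, X at XX/../OO/XO | (1,0)=-1→XX/X./OO/XO; (1,1)=+0→XX/.X/OO/XO*
ply 2, O at XX/.X/OO/XO | (1,0)=+0→XX/OX/OO/XO*
ply 3: XX/OX/OO/XO is terminal +0 (X); from XX/../OO/XO depth 6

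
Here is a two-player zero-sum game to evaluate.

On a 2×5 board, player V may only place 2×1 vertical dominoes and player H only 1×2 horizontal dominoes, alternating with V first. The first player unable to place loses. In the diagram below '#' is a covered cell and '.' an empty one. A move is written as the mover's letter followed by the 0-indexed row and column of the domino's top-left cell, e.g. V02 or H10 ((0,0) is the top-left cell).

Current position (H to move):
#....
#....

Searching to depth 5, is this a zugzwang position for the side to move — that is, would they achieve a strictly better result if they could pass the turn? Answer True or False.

ply 1, H at #..../#.... | H01=-1→###../#....; H02=+1→#.##./#....*; H03=-1→#..##/#....; H11=-1→#..../###..; H12=+1→#..../#.##.; H13=-1→#..../#..##
ply 2, V at #.##./#.... | V01=-1→####./##...*; V04=-1→#.###/#...#
ply 3, H at ####./##... | H12=-1→####./####.; H13=+1→####./##.##*
ply 4: ####./##.## is terminal -1 (V); from #..../#.... depth 5
if H skipped the turn, V would face:
~ ply 1, V at #..../#.... | V01=-1→##.../##...*; V02=-1→#.#../#.#..; V03=-1→#..#./#..#.; V04=-1→#...#/#...#
~ ply 2, H at ##.../##... | H02=+1→####./##...*; H03=+1→##.##/##...; H12=+1→##.../####.; H13=+1→##.../##.##
~ ply 3, V at ####./##... | V04=-1→#####/##..#*
~ ply 4, H at #####/##..# | H12=+1→#####/#####*
~ ply 5: #####/##### is terminal -1 (V); from #..../#.... depth 5
compare (H): move=+1 vs pass=+1

zugzwang(#..../#...., H) = False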